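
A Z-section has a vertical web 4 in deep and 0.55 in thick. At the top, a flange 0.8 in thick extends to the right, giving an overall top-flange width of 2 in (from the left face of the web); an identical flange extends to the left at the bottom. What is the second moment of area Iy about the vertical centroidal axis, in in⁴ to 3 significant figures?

Decompose the section into non-overlapping parts with the origin at the bottom-left of its bounding rectangle.
Web: 0.55 × 4, A = 2.2 in², x = 1.725 in, Ī = 0.055458 in⁴.
Top flange (beyond web): 1.45 × 0.8, A = 1.16 in², x = 2.725 in, Ī = 0.20324 in⁴.
Bottom flange (beyond web): 1.45 × 0.8, A = 1.16 in², x = 0.725 in, Ī = 0.20324 in⁴.
Centroid: x̄ = ΣA·x / ΣA = 1.725 in.
Transfer each piece to the vertical centroidal axis using Ī + A·d² with d = x − 1.725:
  web: d = 0 in → contributes +0.055458 in⁴
  top flange (beyond web): d = 1 in → contributes +1.3632 in⁴
  bottom flange (beyond web): d = -1 in → contributes +1.3632 in⁴
Total I = 2.7819 in⁴.

Iy ≈ 2.78 in⁴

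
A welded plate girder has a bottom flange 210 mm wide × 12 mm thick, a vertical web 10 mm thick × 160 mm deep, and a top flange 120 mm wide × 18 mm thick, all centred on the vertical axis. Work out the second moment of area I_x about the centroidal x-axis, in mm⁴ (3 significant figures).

I_x ≈ 3.92 × 10⁷ mm⁴

Treat the section as a set of non-overlapping primitives; coordinates are from the bounding-box lower-left.
Bottom plate: 210 × 12, A = 2 520 mm², y = 6 mm, Ī = 30 240 mm⁴.
Web plate: 10 × 160, A = 1 600 mm², y = 92 mm, Ī = 3 413 333 mm⁴.
Top plate: 120 × 18, A = 2 160 mm², y = 181 mm, Ī = 58 320 mm⁴.
Centroid: ȳ = ΣA·y / ΣA = 88.102 mm.
Transfer each piece to the centroidal x-axis using Ī + A·d² with d = y − 88.102:
  bottom plate: d = -82.102 mm → contributes +17 016 864 mm⁴
  web plate: d = 3.8981 mm → contributes +3 437 645 mm⁴
  top plate: d = 92.898 mm → contributes +18 699 239 mm⁴
Total I = 39 153 748 mm⁴.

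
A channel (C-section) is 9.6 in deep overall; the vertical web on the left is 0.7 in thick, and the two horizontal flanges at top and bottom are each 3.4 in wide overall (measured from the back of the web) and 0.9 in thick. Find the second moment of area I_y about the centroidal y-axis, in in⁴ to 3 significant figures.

I_y ≈ 11.4 in⁴

Treat the section as a set of non-overlapping primitives; coordinates are from the bounding-box lower-left.
Web: 0.7 × 9.6, A = 6.72 in², x = 0.35 in, Ī = 0.2744 in⁴.
Top flange (beyond web): 2.7 × 0.9, A = 2.43 in², x = 2.05 in, Ī = 1.4762 in⁴.
Bottom flange (beyond web): 2.7 × 0.9, A = 2.43 in², x = 2.05 in, Ī = 1.4762 in⁴.
Centroid: x̄ = ΣA·x / ΣA = 1.0635 in.
Transfer each piece to the centroidal y-axis using Ī + A·d² with d = x − 1.0635:
  web: d = -0.71347 in → contributes +3.6952 in⁴
  top flange (beyond web): d = 0.98653 in → contributes +3.8412 in⁴
  bottom flange (beyond web): d = 0.98653 in → contributes +3.8412 in⁴
Total I = 11.378 in⁴.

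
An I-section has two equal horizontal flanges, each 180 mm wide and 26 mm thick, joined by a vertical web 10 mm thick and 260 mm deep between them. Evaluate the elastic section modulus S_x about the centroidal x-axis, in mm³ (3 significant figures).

S_x ≈ 1.32 × 10⁶ mm³

Decompose the section into non-overlapping parts with the origin at the bottom-left of its bounding rectangle.
Bottom flange: 180 × 26, A = 4 680 mm², y = 13 mm, Ī = 263 640 mm⁴.
Web: 10 × 260, A = 2 600 mm², y = 156 mm, Ī = 14 646 667 mm⁴.
Top flange: 180 × 26, A = 4 680 mm², y = 299 mm, Ī = 263 640 mm⁴.
By symmetry the centroid is at mid-height, ȳ = 156 mm.
Transfer each piece to the centroidal x-axis using Ī + A·d² with d = y − 156:
  bottom flange: d = -143 mm → contributes +95 964 960 mm⁴
  web: d = 0 mm → contributes +14 646 667 mm⁴
  top flange: d = 143 mm → contributes +95 964 960 mm⁴
Total I = 206 576 587 mm⁴.
Extreme fibre distance c = 156 mm; S = I/c = 1 324 209 mm³.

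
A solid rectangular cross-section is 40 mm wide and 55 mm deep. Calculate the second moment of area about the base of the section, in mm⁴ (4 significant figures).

The section: 40 × 55, A = 2 200 mm², y = 27.5 mm, Ī = 554 583 mm⁴.
Transfer it to the base of the section using Ī + A·d² with d = y − 0:
  the section: d = 27.5 mm → contributes +2 218 333 mm⁴
Total I = 2 218 333 mm⁴.

I_base ≈ 2.218 × 10⁶ mm⁴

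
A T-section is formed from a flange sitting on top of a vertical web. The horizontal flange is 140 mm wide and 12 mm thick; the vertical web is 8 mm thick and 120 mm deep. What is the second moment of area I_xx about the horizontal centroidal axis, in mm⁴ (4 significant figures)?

I_xx ≈ 3.833 × 10⁶ mm⁴

Split into non-overlapping primitives; take the origin at the lower-left of the bounding box.
Flange: 140 × 12, A = 1 680 mm², y = 126 mm, Ī = 20 160 mm⁴.
Web: 8 × 120, A = 960 mm², y = 60 mm, Ī = 1 152 000 mm⁴.
Centroid: ȳ = ΣA·y / ΣA = 102 mm.
Transfer each piece to the horizontal centroidal axis using Ī + A·d² with d = y − 102:
  flange: d = 24 mm → contributes +987 840 mm⁴
  web: d = -42 mm → contributes +2 845 440 mm⁴
Total I = 3 833 280 mm⁴.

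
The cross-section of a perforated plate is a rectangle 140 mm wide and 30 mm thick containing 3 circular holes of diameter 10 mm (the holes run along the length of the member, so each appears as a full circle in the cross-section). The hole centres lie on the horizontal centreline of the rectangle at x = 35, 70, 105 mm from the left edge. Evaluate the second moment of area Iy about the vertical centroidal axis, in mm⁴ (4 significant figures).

Iy ≈ 6.666 × 10⁶ mm⁴

Split into non-overlapping primitives; take the origin at the lower-left of the bounding box.
Plate: 140 × 30, A = 4 200 mm², x = 70 mm, Ī = 6 860 000 mm⁴.
Hole 1 (subtracted): ⌀10, A = 78.5398 mm², x = 35 mm, Ī = 490.874 mm⁴.
Hole 2 (subtracted): ⌀10, A = 78.5398 mm², x = 70 mm, Ī = 490.874 mm⁴.
Hole 3 (subtracted): ⌀10, A = 78.5398 mm², x = 105 mm, Ī = 490.874 mm⁴.
By symmetry the centroid is at mid-width, x̄ = 70 mm.
Transfer each piece to the vertical centroidal axis using Ī + A·d² with d = x − 70:
  plate: d = 0 mm → contributes +6 860 000 mm⁴
  hole 1: d = -35 mm → contributes −96702.1 mm⁴
  hole 2: d = 0 mm → contributes −490.874 mm⁴
  hole 3: d = 35 mm → contributes −96702.1 mm⁴
Total I = 6 666 105 mm⁴.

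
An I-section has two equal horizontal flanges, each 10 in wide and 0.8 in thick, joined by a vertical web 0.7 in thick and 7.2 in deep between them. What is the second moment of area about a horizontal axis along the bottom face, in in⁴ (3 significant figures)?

I_base ≈ 686 in⁴

Decompose the section into non-overlapping parts with the origin at the bottom-left of its bounding rectangle.
Bottom flange: 10 × 0.8, A = 8 in², y = 0.4 in, Ī = 0.42667 in⁴.
Web: 0.7 × 7.2, A = 5.04 in², y = 4.4 in, Ī = 21.773 in⁴.
Top flange: 10 × 0.8, A = 8 in², y = 8.4 in, Ī = 0.42667 in⁴.
Transfer each piece to the base of the section using Ī + A·d² with d = y − 0:
  bottom flange: d = 0.4 in → contributes +1.7067 in⁴
  web: d = 4.4 in → contributes +119.35 in⁴
  top flange: d = 8.4 in → contributes +564.91 in⁴
Total I = 685.96 in⁴.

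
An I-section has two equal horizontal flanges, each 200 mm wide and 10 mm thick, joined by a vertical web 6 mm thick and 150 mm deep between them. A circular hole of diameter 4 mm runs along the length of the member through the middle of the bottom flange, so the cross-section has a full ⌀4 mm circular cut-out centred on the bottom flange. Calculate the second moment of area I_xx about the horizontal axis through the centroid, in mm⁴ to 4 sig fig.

I_xx ≈ 2.724 × 10⁷ mm⁴

Decompose the section into non-overlapping parts with the origin at the bottom-left of its bounding rectangle.
Bottom flange: 200 × 10, A = 2 000 mm², y = 5 mm, Ī = 16666.7 mm⁴.
Web: 6 × 150, A = 900 mm², y = 85 mm, Ī = 1 687 500 mm⁴.
Top flange: 200 × 10, A = 2 000 mm², y = 165 mm, Ī = 16666.7 mm⁴.
Hole (subtracted): ⌀4, A = 12.5664 mm², y = 5 mm, Ī = 12.5664 mm⁴.
Centroid: ȳ = ΣA·y / ΣA = 85.2057 mm.
Transfer each piece to the horizontal axis through the centroid using Ī + A·d² with d = y − 85.2057:
  bottom flange: d = -80.2057 mm → contributes +12 882 573 mm⁴
  web: d = -0.205693 mm → contributes +1 687 538 mm⁴
  top flange: d = 79.7943 mm → contributes +12 750 930 mm⁴
  hole: d = -80.2057 mm → contributes −80851.4 mm⁴
Total I = 27 240 189 mm⁴.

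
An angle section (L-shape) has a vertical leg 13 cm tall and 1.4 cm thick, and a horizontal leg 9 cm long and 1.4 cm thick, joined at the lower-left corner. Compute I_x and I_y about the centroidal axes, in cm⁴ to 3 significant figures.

I_x ≈ 484 cm⁴, I_y ≈ 190 cm⁴

Break the section into simple shapes (no overlaps), measuring from the bottom-left corner of the bounding box.
Vertical leg: 1.4 × 13, A = 18.2 cm², y = 6.5 cm, Ī = 256.32 cm⁴.
Horizontal leg (remainder): 7.6 × 1.4, A = 10.64 cm², y = 0.7 cm, Ī = 1.7379 cm⁴.
Centroid: ȳ = ΣA·y / ΣA = 4.3602 cm.
Transfer each piece to the centroidal x-axis using Ī + A·d² with d = y − 4.3602:
  vertical leg: d = 2.1398 cm → contributes +339.65 cm⁴
  horizontal leg (remainder): d = -3.6602 cm → contributes +144.28 cm⁴
Total I = 483.93 cm⁴.
For the y-axis: x̄ = 2.3602 cm.
Repeating about the centroidal y-axis gives I_y = 190.16 cm⁴.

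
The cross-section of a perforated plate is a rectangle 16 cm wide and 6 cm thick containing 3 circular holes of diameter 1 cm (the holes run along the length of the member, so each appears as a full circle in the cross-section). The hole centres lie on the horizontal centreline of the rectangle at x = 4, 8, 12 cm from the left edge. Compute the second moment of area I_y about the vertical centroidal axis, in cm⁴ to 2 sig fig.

I_y ≈ 2000 cm⁴

Decompose the section into non-overlapping parts with the origin at the bottom-left of its bounding rectangle.
Plate: 16 × 6, A = 96 cm², x = 8 cm, Ī = 2 048 cm⁴.
Hole 1 (subtracted): ⌀1, A = 0.7854 cm², x = 4 cm, Ī = 0.04909 cm⁴.
Hole 2 (subtracted): ⌀1, A = 0.7854 cm², x = 8 cm, Ī = 0.04909 cm⁴.
Hole 3 (subtracted): ⌀1, A = 0.7854 cm², x = 12 cm, Ī = 0.04909 cm⁴.
By symmetry the centroid is at mid-width, x̄ = 8 cm.
Transfer each piece to the vertical centroidal axis using Ī + A·d² with d = x − 8:
  plate: d = 0 cm → contributes +2 048 cm⁴
  hole 1: d = -4 cm → contributes −12.62 cm⁴
  hole 2: d = 0 cm → contributes −0.04909 cm⁴
  hole 3: d = 4 cm → contributes −12.62 cm⁴
Total I = 2 023 cm⁴.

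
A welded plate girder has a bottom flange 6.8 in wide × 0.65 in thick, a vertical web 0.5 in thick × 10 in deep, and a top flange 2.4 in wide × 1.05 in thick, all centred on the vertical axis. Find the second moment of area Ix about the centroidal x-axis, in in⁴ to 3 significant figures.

Treat the section as a set of non-overlapping primitives; coordinates are from the bounding-box lower-left.
Bottom plate: 6.8 × 0.65, A = 4.42 in², y = 0.325 in, Ī = 0.15562 in⁴.
Web plate: 0.5 × 10, A = 5 in², y = 5.65 in, Ī = 41.667 in⁴.
Top plate: 2.4 × 1.05, A = 2.52 in², y = 11.175 in, Ī = 0.23153 in⁴.
Centroid: ȳ = ΣA·y / ΣA = 4.8448 in.
Transfer each piece to the centroidal x-axis using Ī + A·d² with d = y − 4.8448:
  bottom plate: d = -4.5198 in → contributes +90.452 in⁴
  web plate: d = 0.80515 in → contributes +44.908 in⁴
  top plate: d = 6.3302 in → contributes +101.21 in⁴
Total I = 236.57 in⁴.

Ix ≈ 237 in⁴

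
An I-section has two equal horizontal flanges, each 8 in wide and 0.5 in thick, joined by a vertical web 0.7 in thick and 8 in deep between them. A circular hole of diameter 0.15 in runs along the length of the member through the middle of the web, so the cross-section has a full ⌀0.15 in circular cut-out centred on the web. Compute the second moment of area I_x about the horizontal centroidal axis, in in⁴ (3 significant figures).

Decompose the section into non-overlapping parts with the origin at the bottom-left of its bounding rectangle.
Bottom flange: 8 × 0.5, A = 4 in², y = 0.25 in, Ī = 0.083333 in⁴.
Web: 0.7 × 8, A = 5.6 in², y = 4.5 in, Ī = 29.867 in⁴.
Top flange: 8 × 0.5, A = 4 in², y = 8.75 in, Ī = 0.083333 in⁴.
Hole (subtracted): ⌀0.15, A = 0.017671 in², y = 4.5 in, Ī = 0.00002485 in⁴.
By symmetry the centroid is at mid-height, ȳ = 4.5 in.
Transfer each piece to the horizontal centroidal axis using Ī + A·d² with d = y − 4.5:
  bottom flange: d = -4.25 in → contributes +72.333 in⁴
  web: d = 0 in → contributes +29.867 in⁴
  top flange: d = 4.25 in → contributes +72.333 in⁴
  hole: d = 0 in → contributes −0.00002485 in⁴
Total I = 174.53 in⁴.

I_x ≈ 175 in⁴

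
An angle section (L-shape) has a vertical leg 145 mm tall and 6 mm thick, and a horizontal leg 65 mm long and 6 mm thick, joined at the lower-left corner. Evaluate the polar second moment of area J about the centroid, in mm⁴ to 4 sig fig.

J ≈ 3.112 × 10⁶ mm⁴

Break the section into simple shapes (no overlaps), measuring from the bottom-left corner of the bounding box.
Vertical leg: 6 × 145, A = 870 mm², y = 72.5 mm, Ī = 1 524 313 mm⁴.
Horizontal leg (remainder): 59 × 6, A = 354 mm², y = 3 mm, Ī = 1 062 mm⁴.
Centroid: ȳ = ΣA·y / ΣA = 52.3995 mm.
Transfer each piece to the centroidal x-axis using Ī + A·d² with d = y − 52.3995:
  vertical leg: d = 20.1005 mm → contributes +1 875 818 mm⁴
  horizontal leg (remainder): d = -49.3995 mm → contributes +864 932 mm⁴
Total I = 2 740 751 mm⁴.
For the y-axis: x̄ = 12.3995 mm.
Repeating about the centroidal y-axis gives I_y = 371 071 mm⁴.
Polar second moment: J = I_x + I_y = 3 111 821 mm⁴.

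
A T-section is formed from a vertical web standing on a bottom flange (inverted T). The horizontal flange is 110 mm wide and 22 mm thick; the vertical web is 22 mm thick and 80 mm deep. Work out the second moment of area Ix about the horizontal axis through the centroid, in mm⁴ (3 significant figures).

Decompose the section into non-overlapping parts with the origin at the bottom-left of its bounding rectangle.
Flange: 110 × 22, A = 2 420 mm², y = 11 mm, Ī = 97 607 mm⁴.
Web: 22 × 80, A = 1 760 mm², y = 62 mm, Ī = 938 667 mm⁴.
Centroid: ȳ = ΣA·y / ΣA = 32.474 mm.
Transfer each piece to the horizontal axis through the centroid using Ī + A·d² with d = y − 32.474:
  flange: d = -21.474 mm → contributes +1 213 515 mm⁴
  web: d = 29.526 mm → contributes +2 473 041 mm⁴
Total I = 3 686 555 mm⁴.

Ix ≈ 3.69 × 10⁶ mm⁴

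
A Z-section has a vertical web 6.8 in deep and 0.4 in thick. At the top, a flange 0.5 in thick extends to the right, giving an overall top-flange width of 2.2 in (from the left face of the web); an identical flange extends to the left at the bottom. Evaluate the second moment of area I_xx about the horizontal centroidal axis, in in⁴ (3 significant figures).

Decompose the section into non-overlapping parts with the origin at the bottom-left of its bounding rectangle.
Web: 0.4 × 6.8, A = 2.72 in², y = 3.4 in, Ī = 10.481 in⁴.
Top flange (beyond web): 1.8 × 0.5, A = 0.9 in², y = 6.55 in, Ī = 0.01875 in⁴.
Bottom flange (beyond web): 1.8 × 0.5, A = 0.9 in², y = 0.25 in, Ī = 0.01875 in⁴.
Centroid: ȳ = ΣA·y / ΣA = 3.4 in.
Transfer each piece to the horizontal centroidal axis using Ī + A·d² with d = y − 3.4:
  web: d = 0 in → contributes +10.481 in⁴
  top flange (beyond web): d = 3.15 in → contributes +8.949 in⁴
  bottom flange (beyond web): d = -3.15 in → contributes +8.949 in⁴
Total I = 28.379 in⁴.

I_xx ≈ 28.4 in⁴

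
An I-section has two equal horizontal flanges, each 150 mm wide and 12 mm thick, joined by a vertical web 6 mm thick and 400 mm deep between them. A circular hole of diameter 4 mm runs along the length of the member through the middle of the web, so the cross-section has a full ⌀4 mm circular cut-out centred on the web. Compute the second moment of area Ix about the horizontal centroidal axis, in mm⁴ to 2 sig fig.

Ix ≈ 1.8 × 10⁸ mm⁴

Break the section into simple shapes (no overlaps), measuring from the bottom-left corner of the bounding box.
Bottom flange: 150 × 12, A = 1 800 mm², y = 6 mm, Ī = 21 600 mm⁴.
Web: 6 × 400, A = 2 400 mm², y = 212 mm, Ī = 32 000 000 mm⁴.
Top flange: 150 × 12, A = 1 800 mm², y = 418 mm, Ī = 21 600 mm⁴.
Hole (subtracted): ⌀4, A = 12.57 mm², y = 212 mm, Ī = 12.57 mm⁴.
By symmetry the centroid is at mid-height, ȳ = 212 mm.
Transfer each piece to the horizontal centroidal axis using Ī + A·d² with d = y − 212:
  bottom flange: d = -206 mm → contributes +76 406 400 mm⁴
  web: d = 0 mm → contributes +32 000 000 mm⁴
  top flange: d = 206 mm → contributes +76 406 400 mm⁴
  hole: d = 0 mm → contributes −12.57 mm⁴
Total I = 184 812 787 mm⁴.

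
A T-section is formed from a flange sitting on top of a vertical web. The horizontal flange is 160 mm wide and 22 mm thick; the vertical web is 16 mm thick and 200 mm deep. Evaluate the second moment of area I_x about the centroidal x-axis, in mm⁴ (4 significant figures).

Break the section into simple shapes (no overlaps), measuring from the bottom-left corner of the bounding box.
Flange: 160 × 22, A = 3 520 mm², y = 211 mm, Ī = 141 973 mm⁴.
Web: 16 × 200, A = 3 200 mm², y = 100 mm, Ī = 10 666 667 mm⁴.
Centroid: ȳ = ΣA·y / ΣA = 158.143 mm.
Transfer each piece to the centroidal x-axis using Ī + A·d² with d = y − 158.143:
  flange: d = 52.8571 mm → contributes +9 976 422 mm⁴
  web: d = -58.1429 mm → contributes +21 484 561 mm⁴
Total I = 31 460 983 mm⁴.

I_x ≈ 3.146 × 10⁷ mm⁴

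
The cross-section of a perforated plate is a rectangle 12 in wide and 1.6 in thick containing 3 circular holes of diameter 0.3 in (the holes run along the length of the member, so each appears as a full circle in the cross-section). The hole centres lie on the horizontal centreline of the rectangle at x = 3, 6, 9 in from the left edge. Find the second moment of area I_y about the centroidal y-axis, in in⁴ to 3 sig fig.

Decompose the section into non-overlapping parts with the origin at the bottom-left of its bounding rectangle.
Plate: 12 × 1.6, A = 19.2 in², x = 6 in, Ī = 230.4 in⁴.
Hole 1 (subtracted): ⌀0.3, A = 0.070686 in², x = 3 in, Ī = 0.00039761 in⁴.
Hole 2 (subtracted): ⌀0.3, A = 0.070686 in², x = 6 in, Ī = 0.00039761 in⁴.
Hole 3 (subtracted): ⌀0.3, A = 0.070686 in², x = 9 in, Ī = 0.00039761 in⁴.
By symmetry the centroid is at mid-width, x̄ = 6 in.
Transfer each piece to the centroidal y-axis using Ī + A·d² with d = x − 6:
  plate: d = 0 in → contributes +230.4 in⁴
  hole 1: d = -3 in → contributes −0.63657 in⁴
  hole 2: d = 0 in → contributes −0.00039761 in⁴
  hole 3: d = 3 in → contributes −0.63657 in⁴
Total I = 229.13 in⁴.

I_y ≈ 229 in⁴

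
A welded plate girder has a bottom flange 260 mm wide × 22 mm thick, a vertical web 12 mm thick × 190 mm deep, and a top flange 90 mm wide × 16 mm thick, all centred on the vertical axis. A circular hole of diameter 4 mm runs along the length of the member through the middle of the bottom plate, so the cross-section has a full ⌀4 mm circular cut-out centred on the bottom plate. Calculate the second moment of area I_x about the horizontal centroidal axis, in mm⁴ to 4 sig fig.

I_x ≈ 6.440 × 10⁷ mm⁴

Break the section into simple shapes (no overlaps), measuring from the bottom-left corner of the bounding box.
Bottom plate: 260 × 22, A = 5 720 mm², y = 11 mm, Ī = 230 707 mm⁴.
Web plate: 12 × 190, A = 2 280 mm², y = 117 mm, Ī = 6 859 000 mm⁴.
Top plate: 90 × 16, A = 1 440 mm², y = 220 mm, Ī = 30 720 mm⁴.
Hole (subtracted): ⌀4, A = 12.5664 mm², y = 11 mm, Ī = 12.5664 mm⁴.
Centroid: ȳ = ΣA·y / ΣA = 68.5597 mm.
Transfer each piece to the horizontal centroidal axis using Ī + A·d² with d = y − 68.5597:
  bottom plate: d = -57.5597 mm → contributes +19 181 730 mm⁴
  web plate: d = 48.4403 mm → contributes +12 208 941 mm⁴
  top plate: d = 151.44 mm → contributes +33 055 928 mm⁴
  hole: d = -57.5597 mm → contributes −41646.4 mm⁴
Total I = 64 404 953 mm⁴.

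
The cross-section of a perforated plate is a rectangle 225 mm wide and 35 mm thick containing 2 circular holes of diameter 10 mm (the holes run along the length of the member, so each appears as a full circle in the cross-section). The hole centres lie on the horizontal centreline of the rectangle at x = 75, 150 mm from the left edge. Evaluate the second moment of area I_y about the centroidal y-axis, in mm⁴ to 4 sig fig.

Break the section into simple shapes (no overlaps), measuring from the bottom-left corner of the bounding box.
Plate: 225 × 35, A = 7 875 mm², x = 112.5 mm, Ī = 33 222 656 mm⁴.
Hole 1 (subtracted): ⌀10, A = 78.5398 mm², x = 75 mm, Ī = 490.874 mm⁴.
Hole 2 (subtracted): ⌀10, A = 78.5398 mm², x = 150 mm, Ī = 490.874 mm⁴.
By symmetry the centroid is at mid-width, x̄ = 112.5 mm.
Transfer each piece to the centroidal y-axis using Ī + A·d² with d = x − 112.5:
  plate: d = 0 mm → contributes +33 222 656 mm⁴
  hole 1: d = -37.5 mm → contributes −110 937 mm⁴
  hole 2: d = 37.5 mm → contributes −110 937 mm⁴
Total I = 33 000 781 mm⁴.

I_y ≈ 3.300 × 10⁷ mm⁴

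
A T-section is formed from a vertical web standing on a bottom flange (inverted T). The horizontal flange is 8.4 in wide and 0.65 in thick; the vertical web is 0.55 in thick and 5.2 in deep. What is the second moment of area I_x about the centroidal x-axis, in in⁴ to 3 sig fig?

Decompose the section into non-overlapping parts with the origin at the bottom-left of its bounding rectangle.
Flange: 8.4 × 0.65, A = 5.46 in², y = 0.325 in, Ī = 0.19224 in⁴.
Web: 0.55 × 5.2, A = 2.86 in², y = 3.25 in, Ī = 6.4445 in⁴.
Centroid: ȳ = ΣA·y / ΣA = 1.3305 in.
Transfer each piece to the centroidal x-axis using Ī + A·d² with d = y − 1.3305:
  flange: d = -1.0055 in → contributes +5.7121 in⁴
  web: d = 1.9195 in → contributes +16.982 in⁴
Total I = 22.695 in⁴.

I_x ≈ 22.7 in⁴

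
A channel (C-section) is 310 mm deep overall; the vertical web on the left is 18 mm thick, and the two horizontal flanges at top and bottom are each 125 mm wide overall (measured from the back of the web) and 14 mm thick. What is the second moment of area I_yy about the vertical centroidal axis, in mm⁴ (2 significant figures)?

I_yy ≈ 1.1 × 10⁷ mm⁴

Decompose the section into non-overlapping parts with the origin at the bottom-left of its bounding rectangle.
Web: 18 × 310, A = 5 580 mm², x = 9 mm, Ī = 150 660 mm⁴.
Top flange (beyond web): 107 × 14, A = 1 498 mm², x = 71.5 mm, Ī = 1 429 217 mm⁴.
Bottom flange (beyond web): 107 × 14, A = 1 498 mm², x = 71.5 mm, Ī = 1 429 217 mm⁴.
Centroid: x̄ = ΣA·x / ΣA = 30.83 mm.
Transfer each piece to the vertical centroidal axis using Ī + A·d² with d = x − 30.83:
  web: d = -21.83 mm → contributes +2 810 823 mm⁴
  top flange (beyond web): d = 40.67 mm → contributes +3 906 472 mm⁴
  bottom flange (beyond web): d = 40.67 mm → contributes +3 906 472 mm⁴
Total I = 10 623 767 mm⁴.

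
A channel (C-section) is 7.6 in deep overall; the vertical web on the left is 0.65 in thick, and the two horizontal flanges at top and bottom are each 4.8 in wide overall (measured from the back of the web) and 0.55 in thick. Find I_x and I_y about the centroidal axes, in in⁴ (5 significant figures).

I_x ≈ 80.616 in⁴, I_y ≈ 20.392 in⁴

Decompose the section into non-overlapping parts with the origin at the bottom-left of its bounding rectangle.
Web: 0.65 × 7.6, A = 4.94 in², y = 3.8 in, Ī = 23.77787 in⁴.
Top flange (beyond web): 4.15 × 0.55, A = 2.2825 in², y = 7.325 in, Ī = 0.05753802 in⁴.
Bottom flange (beyond web): 4.15 × 0.55, A = 2.2825 in², y = 0.275 in, Ī = 0.05753802 in⁴.
By symmetry the centroid is at mid-height, ȳ = 3.8 in.
Transfer each piece to the centroidal x-axis using Ī + A·d² with d = y − 3.8:
  web: d = 0 in → contributes +23.77787 in⁴
  top flange (beyond web): d = 3.525 in → contributes +28.41903 in⁴
  bottom flange (beyond web): d = -3.525 in → contributes +28.41903 in⁴
Total I = 80.61592 in⁴.
For the y-axis: x̄ = 1.477656 in.
Repeating about the centroidal y-axis gives I_y = 20.39155 in⁴.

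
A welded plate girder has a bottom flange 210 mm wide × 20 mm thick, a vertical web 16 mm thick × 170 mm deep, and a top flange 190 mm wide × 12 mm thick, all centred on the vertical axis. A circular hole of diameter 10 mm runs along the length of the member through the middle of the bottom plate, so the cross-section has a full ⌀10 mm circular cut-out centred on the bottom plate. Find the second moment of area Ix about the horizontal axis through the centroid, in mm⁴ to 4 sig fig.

Ix ≈ 5.908 × 10⁷ mm⁴

Treat the section as a set of non-overlapping primitives; coordinates are from the bounding-box lower-left.
Bottom plate: 210 × 20, A = 4 200 mm², y = 10 mm, Ī = 140 000 mm⁴.
Web plate: 16 × 170, A = 2 720 mm², y = 105 mm, Ī = 6 550 667 mm⁴.
Top plate: 190 × 12, A = 2 280 mm², y = 196 mm, Ī = 27 360 mm⁴.
Hole (subtracted): ⌀10, A = 78.5398 mm², y = 10 mm, Ī = 490.874 mm⁴.
Centroid: ȳ = ΣA·y / ΣA = 84.8214 mm.
Transfer each piece to the horizontal axis through the centroid using Ī + A·d² with d = y − 84.8214:
  bottom plate: d = -74.8214 mm → contributes +23 652 587 mm⁴
  web plate: d = 20.1786 mm → contributes +7 658 190 mm⁴
  top plate: d = 111.179 mm → contributes +28 209 736 mm⁴
  hole: d = -74.8214 mm → contributes −440 175 mm⁴
Total I = 59 080 338 mm⁴.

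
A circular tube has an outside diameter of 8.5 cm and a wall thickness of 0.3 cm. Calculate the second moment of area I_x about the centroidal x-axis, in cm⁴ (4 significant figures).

I_x ≈ 65.04 cm⁴

Treat the section as a set of non-overlapping primitives; coordinates are from the bounding-box lower-left.
Outer circle: ⌀8.5, A = 56.745 cm², y = 4.25 cm, Ī = 256.239 cm⁴.
Bore (subtracted): ⌀7.9, A = 49.0167 cm², y = 4.25 cm, Ī = 191.196 cm⁴.
By symmetry the centroid is at mid-height, ȳ = 4.25 cm.
All pieces are centred on the centroidal x-axis, so I = ΣĪ (holes subtracted) = 65.0435 cm⁴.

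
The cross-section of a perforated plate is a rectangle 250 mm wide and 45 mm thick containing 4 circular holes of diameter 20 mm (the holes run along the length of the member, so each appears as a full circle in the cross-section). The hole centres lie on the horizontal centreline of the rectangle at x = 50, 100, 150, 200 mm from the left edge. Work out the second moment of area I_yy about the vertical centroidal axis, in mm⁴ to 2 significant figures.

Decompose the section into non-overlapping parts with the origin at the bottom-left of its bounding rectangle.
Plate: 250 × 45, A = 11 250 mm², x = 125 mm, Ī = 58 593 750 mm⁴.
Hole 1 (subtracted): ⌀20, A = 314.2 mm², x = 50 mm, Ī = 7 854 mm⁴.
Hole 2 (subtracted): ⌀20, A = 314.2 mm², x = 100 mm, Ī = 7 854 mm⁴.
Hole 3 (subtracted): ⌀20, A = 314.2 mm², x = 150 mm, Ī = 7 854 mm⁴.
Hole 4 (subtracted): ⌀20, A = 314.2 mm², x = 200 mm, Ī = 7 854 mm⁴.
By symmetry the centroid is at mid-width, x̄ = 125 mm.
Transfer each piece to the vertical centroidal axis using Ī + A·d² with d = x − 125:
  plate: d = 0 mm → contributes +58 593 750 mm⁴
  hole 1: d = -75 mm → contributes −1 775 000 mm⁴
  hole 2: d = -25 mm → contributes −204 204 mm⁴
  hole 3: d = 25 mm → contributes −204 204 mm⁴
  hole 4: d = 75 mm → contributes −1 775 000 mm⁴
Total I = 54 635 343 mm⁴.

I_yy ≈ 5.5 × 10⁷ mm⁴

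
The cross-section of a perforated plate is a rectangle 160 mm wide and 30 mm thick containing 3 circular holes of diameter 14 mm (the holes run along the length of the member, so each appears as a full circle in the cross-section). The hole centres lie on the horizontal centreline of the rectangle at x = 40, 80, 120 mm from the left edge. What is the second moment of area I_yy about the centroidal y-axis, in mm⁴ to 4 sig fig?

Break the section into simple shapes (no overlaps), measuring from the bottom-left corner of the bounding box.
Plate: 160 × 30, A = 4 800 mm², x = 80 mm, Ī = 10 240 000 mm⁴.
Hole 1 (subtracted): ⌀14, A = 153.938 mm², x = 40 mm, Ī = 1885.74 mm⁴.
Hole 2 (subtracted): ⌀14, A = 153.938 mm², x = 80 mm, Ī = 1885.74 mm⁴.
Hole 3 (subtracted): ⌀14, A = 153.938 mm², x = 120 mm, Ī = 1885.74 mm⁴.
By symmetry the centroid is at mid-width, x̄ = 80 mm.
Transfer each piece to the centroidal y-axis using Ī + A·d² with d = x − 80:
  plate: d = 0 mm → contributes +10 240 000 mm⁴
  hole 1: d = -40 mm → contributes −248 187 mm⁴
  hole 2: d = 0 mm → contributes −1885.74 mm⁴
  hole 3: d = 40 mm → contributes −248 187 mm⁴
Total I = 9 741 741 mm⁴.

I_yy ≈ 9.742 × 10⁶ mm⁴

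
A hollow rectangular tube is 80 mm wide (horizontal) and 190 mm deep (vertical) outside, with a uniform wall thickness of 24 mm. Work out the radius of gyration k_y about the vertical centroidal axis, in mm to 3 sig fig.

Treat the section as a set of non-overlapping primitives; coordinates are from the bounding-box lower-left.
Outer rectangle: 80 × 190, A = 15 200 mm², x = 40 mm, Ī = 8 106 667 mm⁴.
Inner void (subtracted): 32 × 142, A = 4 544 mm², x = 40 mm, Ī = 387 755 mm⁴.
By symmetry the centroid is at mid-width, x̄ = 40 mm.
All pieces are centred on the vertical centroidal axis, so I = ΣĪ (holes subtracted) = 7 718 912 mm⁴.
Radius of gyration: k = √(I/A) = √(7 718 912 / 10 656) = 26.914 mm.

k_y ≈ 26.9 mm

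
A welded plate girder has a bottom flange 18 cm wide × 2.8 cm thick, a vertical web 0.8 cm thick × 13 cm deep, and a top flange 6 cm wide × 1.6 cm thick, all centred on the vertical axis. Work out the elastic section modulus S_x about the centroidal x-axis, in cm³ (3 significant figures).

S_x ≈ 181 cm³

Split into non-overlapping primitives; take the origin at the lower-left of the bounding box.
Bottom plate: 18 × 2.8, A = 50.4 cm², y = 1.4 cm, Ī = 32.928 cm⁴.
Web plate: 0.8 × 13, A = 10.4 cm², y = 9.3 cm, Ī = 146.47 cm⁴.
Top plate: 6 × 1.6, A = 9.6 cm², y = 16.6 cm, Ī = 2.048 cm⁴.
Centroid: ȳ = ΣA·y / ΣA = 4.6398 cm.
Transfer each piece to the centroidal x-axis using Ī + A·d² with d = y − 4.6398:
  bottom plate: d = -3.2398 cm → contributes +561.93 cm⁴
  web plate: d = 4.6602 cm → contributes +372.33 cm⁴
  top plate: d = 11.96 cm → contributes +1375.3 cm⁴
Total I = 2309.6 cm⁴.
Extreme fibre distance c = 12.76 cm; S = I/c = 181 cm³.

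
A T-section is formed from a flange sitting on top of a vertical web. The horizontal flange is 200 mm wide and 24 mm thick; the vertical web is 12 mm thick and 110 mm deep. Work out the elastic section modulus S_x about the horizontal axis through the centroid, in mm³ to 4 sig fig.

S_x ≈ 5.773 × 10⁴ mm³

Break the section into simple shapes (no overlaps), measuring from the bottom-left corner of the bounding box.
Flange: 200 × 24, A = 4 800 mm², y = 122 mm, Ī = 230 400 mm⁴.
Web: 12 × 110, A = 1 320 mm², y = 55 mm, Ī = 1 331 000 mm⁴.
Centroid: ȳ = ΣA·y / ΣA = 107.549 mm.
Transfer each piece to the horizontal axis through the centroid using Ī + A·d² with d = y − 107.549:
  flange: d = 14.451 mm → contributes +1 232 788 mm⁴
  web: d = -52.549 mm → contributes +4 976 047 mm⁴
Total I = 6 208 835 mm⁴.
Extreme fibre distance c = 107.549 mm; S = I/c = 57730.3 mm³.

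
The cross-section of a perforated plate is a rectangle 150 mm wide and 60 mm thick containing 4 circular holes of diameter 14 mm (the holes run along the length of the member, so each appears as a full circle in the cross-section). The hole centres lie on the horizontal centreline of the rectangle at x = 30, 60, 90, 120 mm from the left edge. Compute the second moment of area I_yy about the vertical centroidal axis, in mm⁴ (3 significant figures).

I_yy ≈ 1.62 × 10⁷ mm⁴

Decompose the section into non-overlapping parts with the origin at the bottom-left of its bounding rectangle.
Plate: 150 × 60, A = 9 000 mm², x = 75 mm, Ī = 16 875 000 mm⁴.
Hole 1 (subtracted): ⌀14, A = 153.94 mm², x = 30 mm, Ī = 1885.7 mm⁴.
Hole 2 (subtracted): ⌀14, A = 153.94 mm², x = 60 mm, Ī = 1885.7 mm⁴.
Hole 3 (subtracted): ⌀14, A = 153.94 mm², x = 90 mm, Ī = 1885.7 mm⁴.
Hole 4 (subtracted): ⌀14, A = 153.94 mm², x = 120 mm, Ī = 1885.7 mm⁴.
By symmetry the centroid is at mid-width, x̄ = 75 mm.
Transfer each piece to the vertical centroidal axis using Ī + A·d² with d = x − 75:
  plate: d = 0 mm → contributes +16 875 000 mm⁴
  hole 1: d = -45 mm → contributes −313 610 mm⁴
  hole 2: d = -15 mm → contributes −36 522 mm⁴
  hole 3: d = 15 mm → contributes −36 522 mm⁴
  hole 4: d = 45 mm → contributes −313 610 mm⁴
Total I = 16 174 736 mm⁴.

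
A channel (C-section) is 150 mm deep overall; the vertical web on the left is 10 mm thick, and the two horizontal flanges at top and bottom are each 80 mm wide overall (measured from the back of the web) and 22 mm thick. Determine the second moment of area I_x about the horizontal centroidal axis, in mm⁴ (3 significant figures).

Break the section into simple shapes (no overlaps), measuring from the bottom-left corner of the bounding box.
Web: 10 × 150, A = 1 500 mm², y = 75 mm, Ī = 2 812 500 mm⁴.
Top flange (beyond web): 70 × 22, A = 1 540 mm², y = 139 mm, Ī = 62 113 mm⁴.
Bottom flange (beyond web): 70 × 22, A = 1 540 mm², y = 11 mm, Ī = 62 113 mm⁴.
By symmetry the centroid is at mid-height, ȳ = 75 mm.
Transfer each piece to the horizontal centroidal axis using Ī + A·d² with d = y − 75:
  web: d = 0 mm → contributes +2 812 500 mm⁴
  top flange (beyond web): d = 64 mm → contributes +6 369 953 mm⁴
  bottom flange (beyond web): d = -64 mm → contributes +6 369 953 mm⁴
Total I = 15 552 407 mm⁴.

I_x ≈ 1.56 × 10⁷ mm⁴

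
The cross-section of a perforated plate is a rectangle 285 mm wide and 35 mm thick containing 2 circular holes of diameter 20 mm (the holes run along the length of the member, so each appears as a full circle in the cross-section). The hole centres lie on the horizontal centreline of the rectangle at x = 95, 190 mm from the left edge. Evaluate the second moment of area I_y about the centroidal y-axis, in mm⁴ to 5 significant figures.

I_y ≈ 6.6085 × 10⁷ mm⁴

Treat the section as a set of non-overlapping primitives; coordinates are from the bounding-box lower-left.
Plate: 285 × 35, A = 9 975 mm², x = 142.5 mm, Ī = 67 518 281 mm⁴.
Hole 1 (subtracted): ⌀20, A = 314.1593 mm², x = 95 mm, Ī = 7853.982 mm⁴.
Hole 2 (subtracted): ⌀20, A = 314.1593 mm², x = 190 mm, Ī = 7853.982 mm⁴.
By symmetry the centroid is at mid-width, x̄ = 142.5 mm.
Transfer each piece to the centroidal y-axis using Ī + A·d² with d = x − 142.5:
  plate: d = 0 mm → contributes +67 518 281 mm⁴
  hole 1: d = -47.5 mm → contributes −716675.8 mm⁴
  hole 2: d = 47.5 mm → contributes −716675.8 mm⁴
Total I = 66 084 930 mm⁴.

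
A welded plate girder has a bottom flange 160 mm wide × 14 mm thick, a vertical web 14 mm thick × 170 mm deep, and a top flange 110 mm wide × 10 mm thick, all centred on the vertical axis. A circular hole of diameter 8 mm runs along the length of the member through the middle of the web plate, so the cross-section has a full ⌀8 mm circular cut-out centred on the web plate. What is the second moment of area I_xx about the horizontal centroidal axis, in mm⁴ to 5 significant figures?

I_xx ≈ 3.1624 × 10⁷ mm⁴

Break the section into simple shapes (no overlaps), measuring from the bottom-left corner of the bounding box.
Bottom plate: 160 × 14, A = 2 240 mm², y = 7 mm, Ī = 36586.67 mm⁴.
Web plate: 14 × 170, A = 2 380 mm², y = 99 mm, Ī = 5 731 833 mm⁴.
Top plate: 110 × 10, A = 1 100 mm², y = 189 mm, Ī = 9166.667 mm⁴.
Hole (subtracted): ⌀8, A = 50.26548 mm², y = 99 mm, Ī = 201.0619 mm⁴.
Centroid: ȳ = ΣA·y / ΣA = 80.11375 mm.
Transfer each piece to the horizontal centroidal axis using Ī + A·d² with d = y − 80.11375:
  bottom plate: d = -73.11375 mm → contributes +12 010 778 mm⁴
  web plate: d = 18.88625 mm → contributes +6 580 756 mm⁴
  top plate: d = 108.8862 mm → contributes +13 051 003 mm⁴
  hole: d = 18.88625 mm → contributes −18130.27 mm⁴
Total I = 31 624 406 mm⁴.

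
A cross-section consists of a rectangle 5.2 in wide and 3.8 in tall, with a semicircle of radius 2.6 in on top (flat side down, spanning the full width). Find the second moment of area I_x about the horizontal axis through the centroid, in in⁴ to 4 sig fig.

I_x ≈ 91.10 in⁴

Decompose the section into non-overlapping parts with the origin at the bottom-left of its bounding rectangle.
Rectangular body: 5.2 × 3.8, A = 19.76 in², y = 1.9 in, Ī = 23.7779 in⁴.
Semicircular cap: semicircle r = 2.6, A = 10.6186 in², y = 4.90347 in, Ī = 5.01563 in⁴.
Centroid: ȳ = ΣA·y / ΣA = 2.94984 in.
Transfer each piece to the horizontal axis through the centroid using Ī + A·d² with d = y − 2.94984:
  rectangular body: d = -1.04984 in → contributes +45.5566 in⁴
  semicircular cap: d = 1.95363 in → contributes +45.5435 in⁴
Total I = 91.1001 in⁴.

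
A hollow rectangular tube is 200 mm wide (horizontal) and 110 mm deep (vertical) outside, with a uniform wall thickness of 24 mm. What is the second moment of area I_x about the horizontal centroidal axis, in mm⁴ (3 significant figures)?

I_x ≈ 1.92 × 10⁷ mm⁴

Decompose the section into non-overlapping parts with the origin at the bottom-left of its bounding rectangle.
Outer rectangle: 200 × 110, A = 22 000 mm², y = 55 mm, Ī = 22 183 333 mm⁴.
Inner void (subtracted): 152 × 62, A = 9 424 mm², y = 55 mm, Ī = 3 018 821 mm⁴.
By symmetry the centroid is at mid-height, ȳ = 55 mm.
All pieces are centred on the horizontal centroidal axis, so I = ΣĪ (holes subtracted) = 19 164 512 mm⁴.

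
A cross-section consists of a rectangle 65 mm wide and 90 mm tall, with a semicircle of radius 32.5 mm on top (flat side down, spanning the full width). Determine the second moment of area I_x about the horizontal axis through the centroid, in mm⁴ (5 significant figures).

Split into non-overlapping primitives; take the origin at the lower-left of the bounding box.
Rectangular body: 65 × 90, A = 5 850 mm², y = 45 mm, Ī = 3 948 750 mm⁴.
Semicircular cap: semicircle r = 32.5, A = 1659.154 mm², y = 103.7934 mm, Ī = 122451.9 mm⁴.
Centroid: ȳ = ΣA·y / ΣA = 57.99046 mm.
Transfer each piece to the horizontal axis through the centroid using Ī + A·d² with d = y − 57.99046:
  rectangular body: d = -12.99046 mm → contributes +4 935 949 mm⁴
  semicircular cap: d = 45.80297 mm → contributes +3 603 211 mm⁴
Total I = 8 539 160 mm⁴.

I_x ≈ 8.5392 × 10⁶ mm⁴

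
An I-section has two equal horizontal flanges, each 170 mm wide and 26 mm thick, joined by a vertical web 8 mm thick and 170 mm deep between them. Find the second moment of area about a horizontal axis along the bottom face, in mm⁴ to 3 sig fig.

Split into non-overlapping primitives; take the origin at the lower-left of the bounding box.
Bottom flange: 170 × 26, A = 4 420 mm², y = 13 mm, Ī = 248 993 mm⁴.
Web: 8 × 170, A = 1 360 mm², y = 111 mm, Ī = 3 275 333 mm⁴.
Top flange: 170 × 26, A = 4 420 mm², y = 209 mm, Ī = 248 993 mm⁴.
Transfer each piece to a horizontal axis along the bottom face using Ī + A·d² with d = y − 0:
  bottom flange: d = 13 mm → contributes +995 973 mm⁴
  web: d = 111 mm → contributes +20 031 893 mm⁴
  top flange: d = 209 mm → contributes +193 319 013 mm⁴
Total I = 214 346 880 mm⁴.

I_base ≈ 2.14 × 10⁸ mm⁴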